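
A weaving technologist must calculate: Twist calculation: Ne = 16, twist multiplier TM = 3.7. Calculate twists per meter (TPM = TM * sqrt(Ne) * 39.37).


Formula: TPM = TM * sqrt(Ne) * 39.37
Step 1: sqrt(Ne) = sqrt(16) = 4
Step 2: TM * sqrt(Ne) = 3.7 * 4 = 14.8
Step 3: TPM = 14.8 * 39.37 = 583 twists/m

583 twists/m


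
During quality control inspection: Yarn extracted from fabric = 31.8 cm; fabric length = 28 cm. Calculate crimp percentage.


Formula: Crimp% = ((L_yarn - L_fabric) / L_fabric) * 100
Step 1: Extension = 31.8 - 28 = 3.8 cm
Step 2: Crimp% = (3.8 / 28) * 100
Step 3: Crimp% = 0.135714 * 100 = 13.5714% ≈ 13.6%

13.6%


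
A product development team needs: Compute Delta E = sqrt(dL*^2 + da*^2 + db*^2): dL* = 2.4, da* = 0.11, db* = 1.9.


Formula: Delta E = sqrt(dL*^2 + da*^2 + db*^2)
Step 1: dL*^2 = 2.4^2 = 5.76
Step 2: da*^2 = 0.11^2 = 0.0121
Step 3: db*^2 = 1.9^2 = 3.61
Step 4: Sum = 5.76 + 0.0121 + 3.61 = 9.3821
Step 5: Delta E = sqrt(9.3821) = 3.06

3.06 Delta E


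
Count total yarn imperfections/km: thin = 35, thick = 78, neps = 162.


Formula: Total = thin places + thick places + neps
Total = 35 + 78 + 162
Total = 275 imperfections/km

275 imperfections/km


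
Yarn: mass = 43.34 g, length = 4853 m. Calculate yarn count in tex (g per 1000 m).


Formula: Tex = (mass_g / length_m) * 1000
Substituting: Tex = (43.34 / 4853) * 1000
Intermediate: 43.34 / 4853 = 0.00893056 g/m
Tex = 0.00893056 * 1000 = 8.93 tex

8.93 tex


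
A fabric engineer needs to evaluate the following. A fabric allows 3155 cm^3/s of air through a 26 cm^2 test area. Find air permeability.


Formula: Air Permeability = Airflow / Test Area
AP = 3155 cm^3/s / 26 cm^2
AP = 121.3 cm^3/s/cm^2

121.3 cm^3/s/cm^2


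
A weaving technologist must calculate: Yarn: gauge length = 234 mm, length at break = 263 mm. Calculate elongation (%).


Formula: Elongation (%) = ((L_break - L0) / L0) * 100
Step 1: Extension = 263 - 234 = 29 mm
Step 2: Elongation = (29 / 234) * 100
Step 3: Elongation = 0.123932 * 100 = 12.3932% ≈ 12.4%

12.4%


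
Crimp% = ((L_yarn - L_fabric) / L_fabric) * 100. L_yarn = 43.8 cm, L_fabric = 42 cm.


Formula: Crimp% = ((L_yarn - L_fabric) / L_fabric) * 100
Step 1: Extension = 43.8 - 42 = 1.8 cm
Step 2: Crimp% = (1.8 / 42) * 100
Step 3: Crimp% = 0.042857 * 100 = 4.2857% ≈ 4.3%

4.3%


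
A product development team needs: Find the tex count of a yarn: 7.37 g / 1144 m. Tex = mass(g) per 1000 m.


Formula: Tex = (mass_g / length_m) * 1000
Substituting: Tex = (7.37 / 1144) * 1000
Intermediate: 7.37 / 1144 = 0.00644231 g/m
Tex = 0.00644231 * 1000 = 6.44 tex

6.44 tex


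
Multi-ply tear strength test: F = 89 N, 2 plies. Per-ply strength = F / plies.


Formula: Per-ply strength = Total force / Number of plies
Per-ply = 89 N / 2
Per-ply = 44.5 N

44.5 N


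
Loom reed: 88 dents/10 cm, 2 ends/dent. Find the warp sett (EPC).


Formula: EPC = (dents per 10 cm * ends per dent) / 10
Step 1: Total ends per 10 cm = 88 * 2 = 176
Step 2: EPC = 176 / 10 = 17.6 ends/cm

17.6 ends/cm


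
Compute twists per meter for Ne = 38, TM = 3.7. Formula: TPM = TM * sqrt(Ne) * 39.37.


Formula: TPM = TM * sqrt(Ne) * 39.37
Step 1: sqrt(Ne) = sqrt(38) = 6.1644
Step 2: TM * sqrt(Ne) = 3.7 * 6.1644 = 22.8083
Step 3: TPM = 22.8083 * 39.37 = 898 twists/m

898 twists/m


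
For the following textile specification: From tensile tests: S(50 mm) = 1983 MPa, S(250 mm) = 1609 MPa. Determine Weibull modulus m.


Formula: m = ln(L1/L2) / ln(S2/S1)
Step 1: ln(L1/L2) = ln(50/250) = -1.60944
Step 2: S2/S1 = 1609/1983 = 0.8114
Step 3: ln(S2/S1) = ln(0.8114) = -0.20899
Step 4: m = -1.60944 / -0.20899 = 7.70

7.70 (Weibull m)


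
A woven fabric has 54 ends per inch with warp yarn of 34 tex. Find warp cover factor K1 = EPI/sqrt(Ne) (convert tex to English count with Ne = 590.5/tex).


Formula: K1 = EPI / sqrt(Ne), with Ne = 590.5 / tex_warp
Step 1: Ne = 590.5 / 34 = 17.368
Step 2: sqrt(Ne) = sqrt(17.368) = 4.1675
Step 3: K1 = 54 / 4.1675 = 13.0

13.0


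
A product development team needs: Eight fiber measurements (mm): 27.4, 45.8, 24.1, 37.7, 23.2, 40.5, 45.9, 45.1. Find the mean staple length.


Formula: Mean = sum of lengths / count
Sum = 27.4 + 45.8 + 24.1 + 37.7 + 23.2 + 40.5 + 45.9 + 45.1
Sum = 289.7 mm
Mean = 289.7 / 8 = 36.21 mm

36.21 mm


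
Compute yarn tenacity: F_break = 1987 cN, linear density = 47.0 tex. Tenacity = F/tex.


Formula: Tenacity = Breaking force / Linear density
Tenacity = 1987 cN / 47.0 tex
Tenacity = 42.28 cN/tex

42.28 cN/tex


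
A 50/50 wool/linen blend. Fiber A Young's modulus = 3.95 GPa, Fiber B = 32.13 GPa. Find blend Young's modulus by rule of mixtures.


Formula: Blend property = (fraction_A * property_A) + (fraction_B * property_B)
Step 1: Contribution A = 50/100 * 3.95 GPa = 1.975 GPa
Step 2: Contribution B = 50/100 * 32.13 GPa = 16.065 GPa
Step 3: Blend Young's modulus = 1.975 + 16.065 = 18.04 GPa

18.04 GPa


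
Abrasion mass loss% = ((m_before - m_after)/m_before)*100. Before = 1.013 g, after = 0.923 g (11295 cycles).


Formula: Mass loss% = ((m_before - m_after) / m_before) * 100
Step 1: Mass loss = 1.013 - 0.923 = 0.09 g
Step 2: Ratio = 0.09 / 1.013 = 0.088845
Step 3: Mass loss% = 0.088845 * 100 = 8.8845% ≈ 8.88%

8.88%


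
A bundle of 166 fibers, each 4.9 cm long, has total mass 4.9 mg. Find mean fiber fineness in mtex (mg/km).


Formula: fineness (mtex) = mass (mg) / total length (km) = (mass_mg / total_length_m) * 1000
Step 1: Convert fiber length: 4.9 cm = 0.049 m
Step 2: Total fiber length = 166 * 0.049 = 8.134 m
Step 3: Linear density = 4.9 mg / 8.134 m = 0.6024 mg/m
Step 4: fineness = 0.6024 * 1000 = 602.4 mtex

602.4 mtex


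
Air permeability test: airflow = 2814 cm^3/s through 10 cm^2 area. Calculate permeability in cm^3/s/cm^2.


Formula: Air Permeability = Airflow / Test Area
AP = 2814 cm^3/s / 10 cm^2
AP = 281.4 cm^3/s/cm^2

281.4 cm^3/s/cm^2


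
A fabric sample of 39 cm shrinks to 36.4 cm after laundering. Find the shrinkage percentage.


Formula: Shrinkage% = ((L_before - L_after) / L_before) * 100
Step 1: Shrinkage = 39 - 36.4 = 2.6 cm
Step 2: Shrinkage% = (2.6 / 39) * 100
Step 3: Shrinkage% = 0.066667 * 100 = 6.6667% ≈ 6.7%

6.7%


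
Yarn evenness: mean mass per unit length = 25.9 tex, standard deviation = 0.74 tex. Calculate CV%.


Formula: CV% = (standard deviation / mean) * 100
Step 1: Ratio = 0.74 / 25.9 = 0.028571
Step 2: CV% = 0.028571 * 100 = 2.8571% ≈ 2.9%

2.9%


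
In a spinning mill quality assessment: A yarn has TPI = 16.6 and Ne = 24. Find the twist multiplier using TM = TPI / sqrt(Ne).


Formula: TM = TPI / sqrt(Ne)
Step 1: sqrt(Ne) = sqrt(24) = 4.899
Step 2: TM = 16.6 / 4.899 = 3.39

3.39 TM


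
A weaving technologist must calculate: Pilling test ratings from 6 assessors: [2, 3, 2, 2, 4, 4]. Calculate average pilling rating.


Formula: Mean = sum / count
Sum = 2 + 3 + 2 + 2 + 4 + 4 = 17
Mean = 17 / 6 = 2.8

2.8


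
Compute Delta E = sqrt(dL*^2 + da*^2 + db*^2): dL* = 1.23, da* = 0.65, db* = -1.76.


Formula: Delta E = sqrt(dL*^2 + da*^2 + db*^2)
Step 1: dL*^2 = 1.23^2 = 1.5129
Step 2: da*^2 = 0.65^2 = 0.4225
Step 3: db*^2 = (-1.76)^2 = 3.0976
Step 4: Sum = 1.5129 + 0.4225 + 3.0976 = 5.033
Step 5: Delta E = sqrt(5.033) = 2.24

2.24 Delta E


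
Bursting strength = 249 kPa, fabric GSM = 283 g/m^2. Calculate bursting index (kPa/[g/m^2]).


Formula: Bursting Index = Bursting Strength / Fabric GSM
BI = 249 kPa / 283 g/m^2
BI = 0.880 kPa/(g/m^2)

0.880 kPa/(g/m^2)


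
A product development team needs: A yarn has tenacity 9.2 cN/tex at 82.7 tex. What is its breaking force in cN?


Formula: Breaking force = Tenacity * Linear density
F = 9.2 cN/tex * 82.7 tex
F = 760.84 cN

760.84 cN


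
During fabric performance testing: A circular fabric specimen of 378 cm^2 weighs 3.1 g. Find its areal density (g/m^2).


Formula: GSM = mass_g / area_m2
Step 1: Convert area: 378 cm^2 = 378 / 10000 = 0.0378 m^2
Step 2: GSM = 3.1 g / 0.0378 m^2 = 82.0 g/m^2

82.0 g/m^2


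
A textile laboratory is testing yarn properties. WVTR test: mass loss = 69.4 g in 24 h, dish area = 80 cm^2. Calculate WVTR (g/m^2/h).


Formula: WVTR = mass_loss / (area * time)
Step 1: Convert area: 80 cm^2 = 0.008 m^2
Step 2: WVTR = 69.4 g / (0.008 m^2 * 24 h)
Step 3: WVTR = 69.4 / 0.192 = 361.5 g/m^2/h

361.5 g/m^2/h


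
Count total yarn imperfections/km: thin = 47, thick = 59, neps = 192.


Formula: Total = thin places + thick places + neps
Total = 47 + 59 + 192
Total = 298 imperfections/km

298 imperfections/km


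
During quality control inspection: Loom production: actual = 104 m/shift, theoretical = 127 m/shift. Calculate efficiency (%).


Formula: Efficiency% = (Actual output / Theoretical output) * 100
Efficiency% = (104 / 127) * 100
Efficiency% = 0.818898 * 100 = 81.8898% ≈ 81.9%

81.9%


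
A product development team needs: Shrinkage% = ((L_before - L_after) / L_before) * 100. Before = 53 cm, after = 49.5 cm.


Formula: Shrinkage% = ((L_before - L_after) / L_before) * 100
Step 1: Shrinkage = 53 - 49.5 = 3.5 cm
Step 2: Shrinkage% = (3.5 / 53) * 100
Step 3: Shrinkage% = 0.066038 * 100 = 6.6038% ≈ 6.6%

6.6%


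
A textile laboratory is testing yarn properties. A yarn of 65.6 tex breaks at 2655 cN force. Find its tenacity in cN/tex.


Formula: Tenacity = Breaking force / Linear density
Tenacity = 2655 cN / 65.6 tex
Tenacity = 40.47 cN/tex

40.47 cN/tex


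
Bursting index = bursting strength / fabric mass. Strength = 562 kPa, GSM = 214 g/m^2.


Formula: Bursting Index = Bursting Strength / Fabric GSM
BI = 562 kPa / 214 g/m^2
BI = 2.626 kPa/(g/m^2)

2.626 kPa/(g/m^2)


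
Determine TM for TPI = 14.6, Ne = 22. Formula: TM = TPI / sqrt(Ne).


Formula: TM = TPI / sqrt(Ne)
Step 1: sqrt(Ne) = sqrt(22) = 4.6904
Step 2: TM = 14.6 / 4.6904 = 3.11

3.11 TM


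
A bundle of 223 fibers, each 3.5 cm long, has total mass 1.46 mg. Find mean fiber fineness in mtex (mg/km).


Formula: fineness (mtex) = mass (mg) / total length (km) = (mass_mg / total_length_m) * 1000
Step 1: Convert fiber length: 3.5 cm = 0.035 m
Step 2: Total fiber length = 223 * 0.035 = 7.805 m
Step 3: Linear density = 1.46 mg / 7.805 m = 0.1871 mg/m
Step 4: fineness = 0.1871 * 1000 = 187.1 mtex

187.1 mtex


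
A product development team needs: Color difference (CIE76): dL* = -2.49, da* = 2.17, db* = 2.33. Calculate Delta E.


Formula: Delta E = sqrt(dL*^2 + da*^2 + db*^2)
Step 1: dL*^2 = (-2.49)^2 = 6.2001
Step 2: da*^2 = 2.17^2 = 4.7089
Step 3: db*^2 = 2.33^2 = 5.4289
Step 4: Sum = 6.2001 + 4.7089 + 5.4289 = 16.3379
Step 5: Delta E = sqrt(16.3379) = 4.04

4.04 Delta E


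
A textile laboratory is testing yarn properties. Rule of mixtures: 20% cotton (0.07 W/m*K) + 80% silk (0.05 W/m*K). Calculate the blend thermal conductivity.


Formula: Blend property = (fraction_A * property_A) + (fraction_B * property_B)
Step 1: Contribution A = 20/100 * 0.07 W/m*K = 0.014 W/m*K
Step 2: Contribution B = 80/100 * 0.05 W/m*K = 0.04 W/m*K
Step 3: Blend thermal conductivity = 0.014 + 0.04 = 0.054 W/m*K

0.054 W/m*K


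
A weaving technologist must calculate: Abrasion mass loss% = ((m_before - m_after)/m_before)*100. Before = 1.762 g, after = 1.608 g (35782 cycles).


Formula: Mass loss% = ((m_before - m_after) / m_before) * 100
Step 1: Mass loss = 1.762 - 1.608 = 0.154 g
Step 2: Ratio = 0.154 / 1.762 = 0.0874007
Step 3: Mass loss% = 0.0874007 * 100 = 8.74007% ≈ 8.74%

8.74%


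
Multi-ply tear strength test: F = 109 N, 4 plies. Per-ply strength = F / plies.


Formula: Per-ply strength = Total force / Number of plies
Per-ply = 109 N / 4
Per-ply = 27.25 N

27.25 N


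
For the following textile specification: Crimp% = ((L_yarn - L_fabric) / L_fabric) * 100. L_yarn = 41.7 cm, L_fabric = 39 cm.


Formula: Crimp% = ((L_yarn - L_fabric) / L_fabric) * 100
Step 1: Extension = 41.7 - 39 = 2.7 cm
Step 2: Crimp% = (2.7 / 39) * 100
Step 3: Crimp% = 0.069231 * 100 = 6.9231% ≈ 6.9%

6.9%


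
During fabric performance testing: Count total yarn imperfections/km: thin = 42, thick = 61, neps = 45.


Formula: Total = thin places + thick places + neps
Total = 42 + 61 + 45
Total = 148 imperfections/km

148 imperfections/km


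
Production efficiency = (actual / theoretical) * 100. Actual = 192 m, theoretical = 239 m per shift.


Formula: Efficiency% = (Actual output / Theoretical output) * 100
Efficiency% = (192 / 239) * 100
Efficiency% = 0.803347 * 100 = 80.3347% ≈ 80.3%

80.3%


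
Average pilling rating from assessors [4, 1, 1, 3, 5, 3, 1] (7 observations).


Formula: Mean = sum / count
Sum = 4 + 1 + 1 + 3 + 5 + 3 + 1 = 18
Mean = 18 / 7 = 2.6

2.6


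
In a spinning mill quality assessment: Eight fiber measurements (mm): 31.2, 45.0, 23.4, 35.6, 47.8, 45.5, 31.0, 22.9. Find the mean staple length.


Formula: Mean = sum of lengths / count
Sum = 31.2 + 45.0 + 23.4 + 35.6 + 47.8 + 45.5 + 31.0 + 22.9
Sum = 282.4 mm
Mean = 282.4 / 8 = 35.30 mm

35.30 mm


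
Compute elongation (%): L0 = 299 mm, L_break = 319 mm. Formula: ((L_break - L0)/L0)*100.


Formula: Elongation (%) = ((L_break - L0) / L0) * 100
Step 1: Extension = 319 - 299 = 20 mm
Step 2: Elongation = (20 / 299) * 100
Step 3: Elongation = 0.06689 * 100 = 6.689% ≈ 6.7%

6.7%


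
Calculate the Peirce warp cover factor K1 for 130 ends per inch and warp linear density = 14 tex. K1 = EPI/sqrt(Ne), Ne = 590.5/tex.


Formula: K1 = EPI / sqrt(Ne), with Ne = 590.5 / tex_warp
Step 1: Ne = 590.5 / 14 = 42.179
Step 2: sqrt(Ne) = sqrt(42.179) = 6.4945
Step 3: K1 = 130 / 6.4945 = 20.0

20.0


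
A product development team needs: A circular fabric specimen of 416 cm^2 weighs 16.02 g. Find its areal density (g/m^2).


Formula: GSM = mass_g / area_m2
Step 1: Convert area: 416 cm^2 = 416 / 10000 = 0.0416 m^2
Step 2: GSM = 16.02 g / 0.0416 m^2 = 385.1 g/m^2

385.1 g/m^2


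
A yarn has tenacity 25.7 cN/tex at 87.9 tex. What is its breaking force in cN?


Formula: Breaking force = Tenacity * Linear density
F = 25.7 cN/tex * 87.9 tex
F = 2259.03 cN

2259.03 cN


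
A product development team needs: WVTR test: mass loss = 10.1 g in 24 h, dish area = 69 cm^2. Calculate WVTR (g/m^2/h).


Formula: WVTR = mass_loss / (area * time)
Step 1: Convert area: 69 cm^2 = 0.0069 m^2
Step 2: WVTR = 10.1 g / (0.0069 m^2 * 24 h)
Step 3: WVTR = 10.1 / 0.1656 = 61.0 g/m^2/h

61.0 g/m^2/h


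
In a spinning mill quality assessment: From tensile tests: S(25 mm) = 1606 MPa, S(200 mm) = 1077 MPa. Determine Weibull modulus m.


Formula: m = ln(L1/L2) / ln(S2/S1)
Step 1: ln(L1/L2) = ln(25/200) = -2.07944
Step 2: S2/S1 = 1077/1606 = 0.67061
Step 3: ln(S2/S1) = ln(0.67061) = -0.39957
Step 4: m = -2.07944 / -0.39957 = 5.20

5.20 (Weibull m)


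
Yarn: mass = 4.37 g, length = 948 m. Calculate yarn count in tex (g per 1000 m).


Formula: Tex = (mass_g / length_m) * 1000
Substituting: Tex = (4.37 / 948) * 1000
Intermediate: 4.37 / 948 = 0.0046097 g/m
Tex = 0.0046097 * 1000 = 4.61 tex

4.61 tex


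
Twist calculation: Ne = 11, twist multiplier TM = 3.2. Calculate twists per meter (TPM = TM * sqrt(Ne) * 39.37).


Formula: TPM = TM * sqrt(Ne) * 39.37
Step 1: sqrt(Ne) = sqrt(11) = 3.3166
Step 2: TM * sqrt(Ne) = 3.2 * 3.3166 = 10.6131
Step 3: TPM = 10.6131 * 39.37 = 418 twists/m

418 twists/m


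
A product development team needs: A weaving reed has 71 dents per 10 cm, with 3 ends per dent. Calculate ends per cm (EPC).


Formula: EPC = (dents per 10 cm * ends per dent) / 10
Step 1: Total ends per 10 cm = 71 * 3 = 213
Step 2: EPC = 213 / 10 = 21.3 ends/cm

21.3 ends/cm


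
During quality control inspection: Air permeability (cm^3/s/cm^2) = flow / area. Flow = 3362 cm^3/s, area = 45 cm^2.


Formula: Air Permeability = Airflow / Test Area
AP = 3362 cm^3/s / 45 cm^2
AP = 74.7 cm^3/s/cm^2

74.7 cm^3/s/cm^2


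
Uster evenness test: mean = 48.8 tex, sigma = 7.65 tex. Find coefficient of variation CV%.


Formula: CV% = (standard deviation / mean) * 100
Step 1: Ratio = 7.65 / 48.8 = 0.156762
Step 2: CV% = 0.156762 * 100 = 15.6762% ≈ 15.7%

15.7%


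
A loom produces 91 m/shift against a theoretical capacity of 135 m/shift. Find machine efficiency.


Formula: Efficiency% = (Actual output / Theoretical output) * 100
Efficiency% = (91 / 135) * 100
Efficiency% = 0.674074 * 100 = 67.4074% ≈ 67.4%

67.4%


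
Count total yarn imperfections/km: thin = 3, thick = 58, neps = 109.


Formula: Total = thin places + thick places + neps
Total = 3 + 58 + 109
Total = 170 imperfections/km

170 imperfections/km


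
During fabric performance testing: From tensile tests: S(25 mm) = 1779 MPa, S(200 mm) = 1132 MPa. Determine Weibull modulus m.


Formula: m = ln(L1/L2) / ln(S2/S1)
Step 1: ln(L1/L2) = ln(25/200) = -2.07944
Step 2: S2/S1 = 1132/1779 = 0.63631
Step 3: ln(S2/S1) = ln(0.63631) = -0.45207
Step 4: m = -2.07944 / -0.45207 = 4.60

4.60 (Weibull m)


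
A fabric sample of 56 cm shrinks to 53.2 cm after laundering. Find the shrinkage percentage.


Formula: Shrinkage% = ((L_before - L_after) / L_before) * 100
Step 1: Shrinkage = 56 - 53.2 = 2.8 cm
Step 2: Shrinkage% = (2.8 / 56) * 100
Step 3: Shrinkage% = 0.05 * 100 = 5.0%

5.0%


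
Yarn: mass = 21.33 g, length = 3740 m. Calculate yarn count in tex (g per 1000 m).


Formula: Tex = (mass_g / length_m) * 1000
Substituting: Tex = (21.33 / 3740) * 1000
Intermediate: 21.33 / 3740 = 0.00570321 g/m
Tex = 0.00570321 * 1000 = 5.70 tex

5.70 tex


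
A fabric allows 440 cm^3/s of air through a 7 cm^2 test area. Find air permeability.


Formula: Air Permeability = Airflow / Test Area
AP = 440 cm^3/s / 7 cm^2
AP = 62.9 cm^3/s/cm^2

62.9 cm^3/s/cm^2


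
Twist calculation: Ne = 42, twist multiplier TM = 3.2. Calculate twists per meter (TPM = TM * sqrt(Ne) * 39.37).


Formula: TPM = TM * sqrt(Ne) * 39.37
Step 1: sqrt(Ne) = sqrt(42) = 6.4807
Step 2: TM * sqrt(Ne) = 3.2 * 6.4807 = 20.7382
Step 3: TPM = 20.7382 * 39.37 = 816 twists/m

816 twists/m


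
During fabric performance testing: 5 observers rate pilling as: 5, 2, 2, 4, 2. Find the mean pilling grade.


Formula: Mean = sum / count
Sum = 5 + 2 + 2 + 4 + 2 = 15
Mean = 15 / 5 = 3.0

3.0


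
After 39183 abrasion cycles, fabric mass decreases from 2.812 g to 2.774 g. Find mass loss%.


Formula: Mass loss% = ((m_before - m_after) / m_before) * 100
Step 1: Mass loss = 2.812 - 2.774 = 0.038 g
Step 2: Ratio = 0.038 / 2.812 = 0.0135135
Step 3: Mass loss% = 0.0135135 * 100 = 1.35135% ≈ 1.35%

1.35%


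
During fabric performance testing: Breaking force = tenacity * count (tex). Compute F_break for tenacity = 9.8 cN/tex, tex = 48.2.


Formula: Breaking force = Tenacity * Linear density
F = 9.8 cN/tex * 48.2 tex
F = 472.36 cN

472.36 cN


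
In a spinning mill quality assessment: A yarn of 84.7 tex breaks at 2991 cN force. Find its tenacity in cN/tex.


Formula: Tenacity = Breaking force / Linear density
Tenacity = 2991 cN / 84.7 tex
Tenacity = 35.31 cN/tex

35.31 cN/tex


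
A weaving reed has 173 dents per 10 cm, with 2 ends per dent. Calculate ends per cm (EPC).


Formula: EPC = (dents per 10 cm * ends per dent) / 10
Step 1: Total ends per 10 cm = 173 * 2 = 346
Step 2: EPC = 346 / 10 = 34.6 ends/cm

34.6 ends/cm


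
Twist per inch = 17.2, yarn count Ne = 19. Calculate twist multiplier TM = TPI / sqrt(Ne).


Formula: TM = TPI / sqrt(Ne)
Step 1: sqrt(Ne) = sqrt(19) = 4.3589
Step 2: TM = 17.2 / 4.3589 = 3.95

3.95 TM


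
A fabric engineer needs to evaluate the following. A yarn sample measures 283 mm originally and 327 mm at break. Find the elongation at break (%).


Formula: Elongation (%) = ((L_break - L0) / L0) * 100
Step 1: Extension = 327 - 283 = 44 mm
Step 2: Elongation = (44 / 283) * 100
Step 3: Elongation = 0.155477 * 100 = 15.5477% ≈ 15.5%

15.5%


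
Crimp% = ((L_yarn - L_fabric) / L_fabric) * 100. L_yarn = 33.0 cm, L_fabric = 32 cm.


Formula: Crimp% = ((L_yarn - L_fabric) / L_fabric) * 100
Step 1: Extension = 33.0 - 32 = 1.0 cm
Step 2: Crimp% = (1.0 / 32) * 100
Step 3: Crimp% = 0.03125 * 100 = 3.125% ≈ 3.1%

3.1%


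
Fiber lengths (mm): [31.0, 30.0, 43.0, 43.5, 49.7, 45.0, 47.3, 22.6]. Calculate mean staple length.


Formula: Mean = sum of lengths / count
Sum = 31.0 + 30.0 + 43.0 + 43.5 + 49.7 + 45.0 + 47.3 + 22.6
Sum = 312.1 mm
Mean = 312.1 / 8 = 39.01 mm

39.01 mm


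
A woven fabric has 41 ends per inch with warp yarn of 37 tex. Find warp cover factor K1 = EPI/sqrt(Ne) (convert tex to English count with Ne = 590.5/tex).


Formula: K1 = EPI / sqrt(Ne), with Ne = 590.5 / tex_warp
Step 1: Ne = 590.5 / 37 = 15.959
Step 2: sqrt(Ne) = sqrt(15.959) = 3.9949
Step 3: K1 = 41 / 3.9949 = 10.3

10.3


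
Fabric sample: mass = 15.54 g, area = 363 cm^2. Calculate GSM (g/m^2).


Formula: GSM = mass_g / area_m2
Step 1: Convert area: 363 cm^2 = 363 / 10000 = 0.0363 m^2
Step 2: GSM = 15.54 g / 0.0363 m^2 = 428.1 g/m^2

428.1 g/m^2


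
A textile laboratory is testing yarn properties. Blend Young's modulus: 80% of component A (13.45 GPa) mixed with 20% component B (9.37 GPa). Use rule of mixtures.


Formula: Blend property = (fraction_A * property_A) + (fraction_B * property_B)
Step 1: Contribution A = 80/100 * 13.45 GPa = 10.76 GPa
Step 2: Contribution B = 20/100 * 9.37 GPa = 1.874 GPa
Step 3: Blend Young's modulus = 10.76 + 1.874 = 12.634 GPa

12.634 GPa


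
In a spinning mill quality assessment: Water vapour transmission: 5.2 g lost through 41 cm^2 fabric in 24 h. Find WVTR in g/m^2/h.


Formula: WVTR = mass_loss / (area * time)
Step 1: Convert area: 41 cm^2 = 0.0041 m^2
Step 2: WVTR = 5.2 g / (0.0041 m^2 * 24 h)
Step 3: WVTR = 5.2 / 0.0984 = 52.8 g/m^2/h

52.8 g/m^2/h


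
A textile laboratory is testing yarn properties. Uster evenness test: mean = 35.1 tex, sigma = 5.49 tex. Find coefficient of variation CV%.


Formula: CV% = (standard deviation / mean) * 100
Step 1: Ratio = 5.49 / 35.1 = 0.15641
Step 2: CV% = 0.15641 * 100 = 15.641% ≈ 15.6%

15.6%


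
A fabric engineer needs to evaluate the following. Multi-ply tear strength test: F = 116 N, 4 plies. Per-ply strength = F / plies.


Formula: Per-ply strength = Total force / Number of plies
Per-ply = 116 N / 4
Per-ply = 29 N

29 N


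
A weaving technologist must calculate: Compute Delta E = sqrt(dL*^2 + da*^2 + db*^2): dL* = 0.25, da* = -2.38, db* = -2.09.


Formula: Delta E = sqrt(dL*^2 + da*^2 + db*^2)
Step 1: dL*^2 = 0.25^2 = 0.0625
Step 2: da*^2 = (-2.38)^2 = 5.6644
Step 3: db*^2 = (-2.09)^2 = 4.3681
Step 4: Sum = 0.0625 + 5.6644 + 4.3681 = 10.095
Step 5: Delta E = sqrt(10.095) = 3.18

3.18 Delta E


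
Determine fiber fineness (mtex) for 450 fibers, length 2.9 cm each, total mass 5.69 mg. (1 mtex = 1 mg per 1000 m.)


Formula: fineness (mtex) = mass (mg) / total length (km) = (mass_mg / total_length_m) * 1000
Step 1: Convert fiber length: 2.9 cm = 0.029 m
Step 2: Total fiber length = 450 * 0.029 = 13.05 m
Step 3: Linear density = 5.69 mg / 13.05 m = 0.4360 mg/m
Step 4: fineness = 0.4360 * 1000 = 436.0 mtex

436.0 mtex


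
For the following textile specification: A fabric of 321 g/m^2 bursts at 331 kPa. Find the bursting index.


Formula: Bursting Index = Bursting Strength / Fabric GSM
BI = 331 kPa / 321 g/m^2
BI = 1.031 kPa/(g/m^2)

1.031 kPa/(g/m^2)


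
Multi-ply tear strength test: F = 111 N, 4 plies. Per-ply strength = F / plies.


Formula: Per-ply strength = Total force / Number of plies
Per-ply = 111 N / 4
Per-ply = 27.75 N

27.75 N


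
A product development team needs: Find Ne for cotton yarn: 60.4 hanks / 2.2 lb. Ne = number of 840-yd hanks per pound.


Formula: Ne = hanks / mass_lb
Substituting: Ne = 60.4 / 2.2
Ne = 27.5

27.5 Ne


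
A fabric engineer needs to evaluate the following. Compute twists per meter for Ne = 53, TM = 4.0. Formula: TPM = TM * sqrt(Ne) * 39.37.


Formula: TPM = TM * sqrt(Ne) * 39.37
Step 1: sqrt(Ne) = sqrt(53) = 7.2801
Step 2: TM * sqrt(Ne) = 4.0 * 7.2801 = 29.1204
Step 3: TPM = 29.1204 * 39.37 = 1146 twists/m

1146 twists/m


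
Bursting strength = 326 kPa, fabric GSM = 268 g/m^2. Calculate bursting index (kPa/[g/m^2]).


Formula: Bursting Index = Bursting Strength / Fabric GSM
BI = 326 kPa / 268 g/m^2
BI = 1.216 kPa/(g/m^2)

1.216 kPa/(g/m^2)


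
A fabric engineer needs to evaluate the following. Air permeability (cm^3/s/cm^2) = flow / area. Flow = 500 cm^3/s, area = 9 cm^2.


Formula: Air Permeability = Airflow / Test Area
AP = 500 cm^3/s / 9 cm^2
AP = 55.6 cm^3/s/cm^2

55.6 cm^3/s/cm^2


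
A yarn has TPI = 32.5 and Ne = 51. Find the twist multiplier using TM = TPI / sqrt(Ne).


Formula: TM = TPI / sqrt(Ne)
Step 1: sqrt(Ne) = sqrt(51) = 7.1414
Step 2: TM = 32.5 / 7.1414 = 4.55

4.55 TM


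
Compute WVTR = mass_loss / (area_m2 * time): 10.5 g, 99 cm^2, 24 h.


Formula: WVTR = mass_loss / (area * time)
Step 1: Convert area: 99 cm^2 = 0.0099 m^2
Step 2: WVTR = 10.5 g / (0.0099 m^2 * 24 h)
Step 3: WVTR = 10.5 / 0.2376 = 44.2 g/m^2/h

44.2 g/m^2/h


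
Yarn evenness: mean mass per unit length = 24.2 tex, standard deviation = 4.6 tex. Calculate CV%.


Formula: CV% = (standard deviation / mean) * 100
Step 1: Ratio = 4.6 / 24.2 = 0.190083
Step 2: CV% = 0.190083 * 100 = 19.0083% ≈ 19.0%

19.0%


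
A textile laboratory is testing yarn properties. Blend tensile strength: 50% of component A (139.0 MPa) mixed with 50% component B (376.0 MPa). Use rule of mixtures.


Formula: Blend property = (fraction_A * property_A) + (fraction_B * property_B)
Step 1: Contribution A = 50/100 * 139.0 MPa = 69.5 MPa
Step 2: Contribution B = 50/100 * 376.0 MPa = 188.0 MPa
Step 3: Blend tensile strength = 69.5 + 188.0 = 257.5 MPa

257.5 MPa


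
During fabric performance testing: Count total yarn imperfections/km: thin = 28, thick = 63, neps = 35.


Formula: Total = thin places + thick places + neps
Total = 28 + 63 + 35
Total = 126 imperfections/km

126 imperfections/km


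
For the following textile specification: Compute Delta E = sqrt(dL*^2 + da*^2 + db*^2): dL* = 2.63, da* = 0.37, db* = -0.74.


Formula: Delta E = sqrt(dL*^2 + da*^2 + db*^2)
Step 1: dL*^2 = 2.63^2 = 6.9169
Step 2: da*^2 = 0.37^2 = 0.1369
Step 3: db*^2 = (-0.74)^2 = 0.5476
Step 4: Sum = 6.9169 + 0.1369 + 0.5476 = 7.6014
Step 5: Delta E = sqrt(7.6014) = 2.76

2.76 Delta E


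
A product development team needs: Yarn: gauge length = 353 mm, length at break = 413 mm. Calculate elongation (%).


Formula: Elongation (%) = ((L_break - L0) / L0) * 100
Step 1: Extension = 413 - 353 = 60 mm
Step 2: Elongation = (60 / 353) * 100
Step 3: Elongation = 0.169972 * 100 = 16.9972% ≈ 17.0%

17.0%


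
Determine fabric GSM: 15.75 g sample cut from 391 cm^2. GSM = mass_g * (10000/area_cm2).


Formula: GSM = mass_g / area_m2
Step 1: Convert area: 391 cm^2 = 391 / 10000 = 0.0391 m^2
Step 2: GSM = 15.75 g / 0.0391 m^2 = 402.8 g/m^2

402.8 g/m^2


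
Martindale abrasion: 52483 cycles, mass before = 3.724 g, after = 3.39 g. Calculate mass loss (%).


Formula: Mass loss% = ((m_before - m_after) / m_before) * 100
Step 1: Mass loss = 3.724 - 3.39 = 0.334 g
Step 2: Ratio = 0.334 / 3.724 = 0.0896885
Step 3: Mass loss% = 0.0896885 * 100 = 8.96885% ≈ 8.97%

8.97%


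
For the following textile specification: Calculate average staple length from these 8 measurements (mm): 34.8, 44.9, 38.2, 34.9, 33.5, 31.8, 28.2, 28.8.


Formula: Mean = sum of lengths / count
Sum = 34.8 + 44.9 + 38.2 + 34.9 + 33.5 + 31.8 + 28.2 + 28.8
Sum = 275.1 mm
Mean = 275.1 / 8 = 34.39 mm

34.39 mm


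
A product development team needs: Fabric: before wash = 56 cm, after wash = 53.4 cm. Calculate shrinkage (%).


Formula: Shrinkage% = ((L_before - L_after) / L_before) * 100
Step 1: Shrinkage = 56 - 53.4 = 2.6 cm
Step 2: Shrinkage% = (2.6 / 56) * 100
Step 3: Shrinkage% = 0.046429 * 100 = 4.6429% ≈ 4.6%

4.6%


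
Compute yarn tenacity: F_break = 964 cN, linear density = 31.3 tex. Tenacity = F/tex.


Formula: Tenacity = Breaking force / Linear density
Tenacity = 964 cN / 31.3 tex
Tenacity = 30.80 cN/tex

30.80 cN/tex


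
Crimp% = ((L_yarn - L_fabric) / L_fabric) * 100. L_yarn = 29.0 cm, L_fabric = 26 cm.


Formula: Crimp% = ((L_yarn - L_fabric) / L_fabric) * 100
Step 1: Extension = 29.0 - 26 = 3.0 cm
Step 2: Crimp% = (3.0 / 26) * 100
Step 3: Crimp% = 0.115385 * 100 = 11.5385% ≈ 11.5%

11.5%


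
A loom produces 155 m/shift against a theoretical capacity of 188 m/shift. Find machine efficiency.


Formula: Efficiency% = (Actual output / Theoretical output) * 100
Efficiency% = (155 / 188) * 100
Efficiency% = 0.824468 * 100 = 82.4468% ≈ 82.4%

82.4%


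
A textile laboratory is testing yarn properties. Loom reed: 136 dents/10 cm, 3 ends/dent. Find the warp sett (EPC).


Formula: EPC = (dents per 10 cm * ends per dent) / 10
Step 1: Total ends per 10 cm = 136 * 3 = 408
Step 2: EPC = 408 / 10 = 40.8 ends/cm

40.8 ends/cm


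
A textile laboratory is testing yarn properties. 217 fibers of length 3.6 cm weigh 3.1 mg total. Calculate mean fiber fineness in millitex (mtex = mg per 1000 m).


Formula: fineness (mtex) = mass (mg) / total length (km) = (mass_mg / total_length_m) * 1000
Step 1: Convert fiber length: 3.6 cm = 0.036 m
Step 2: Total fiber length = 217 * 0.036 = 7.812 m
Step 3: Linear density = 3.1 mg / 7.812 m = 0.3968 mg/m
Step 4: fineness = 0.3968 * 1000 = 396.8 mtex

396.8 mtex


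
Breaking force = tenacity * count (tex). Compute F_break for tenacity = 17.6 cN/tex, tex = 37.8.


Formula: Breaking force = Tenacity * Linear density
F = 17.6 cN/tex * 37.8 tex
F = 665.28 cN

665.28 cN


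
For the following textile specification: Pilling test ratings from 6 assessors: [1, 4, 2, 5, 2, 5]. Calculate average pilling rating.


Formula: Mean = sum / count
Sum = 1 + 4 + 2 + 5 + 2 + 5 = 19
Mean = 19 / 6 = 3.2

3.2


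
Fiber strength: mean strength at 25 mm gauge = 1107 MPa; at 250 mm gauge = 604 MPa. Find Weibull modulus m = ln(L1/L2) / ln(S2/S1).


Formula: m = ln(L1/L2) / ln(S2/S1)
Step 1: ln(L1/L2) = ln(25/250) = -2.30259
Step 2: S2/S1 = 604/1107 = 0.54562
Step 3: ln(S2/S1) = ln(0.54562) = -0.60583
Step 4: m = -2.30259 / -0.60583 = 3.80

3.80 (Weibull m)


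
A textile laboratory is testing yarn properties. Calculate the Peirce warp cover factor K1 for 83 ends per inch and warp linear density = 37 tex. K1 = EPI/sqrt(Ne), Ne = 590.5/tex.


Formula: K1 = EPI / sqrt(Ne), with Ne = 590.5 / tex_warp
Step 1: Ne = 590.5 / 37 = 15.959
Step 2: sqrt(Ne) = sqrt(15.959) = 3.9949
Step 3: K1 = 83 / 3.9949 = 20.8

20.8


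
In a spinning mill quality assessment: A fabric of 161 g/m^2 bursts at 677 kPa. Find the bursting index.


Formula: Bursting Index = Bursting Strength / Fabric GSM
BI = 677 kPa / 161 g/m^2
BI = 4.205 kPa/(g/m^2)

4.205 kPa/(g/m^2)


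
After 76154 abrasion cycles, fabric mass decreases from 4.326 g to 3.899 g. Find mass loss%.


Formula: Mass loss% = ((m_before - m_after) / m_before) * 100
Step 1: Mass loss = 4.326 - 3.899 = 0.427 g
Step 2: Ratio = 0.427 / 4.326 = 0.0987055
Step 3: Mass loss% = 0.0987055 * 100 = 9.87055% ≈ 9.87%

9.87%


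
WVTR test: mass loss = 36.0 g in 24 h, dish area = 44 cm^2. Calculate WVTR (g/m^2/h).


Formula: WVTR = mass_loss / (area * time)
Step 1: Convert area: 44 cm^2 = 0.0044 m^2
Step 2: WVTR = 36.0 g / (0.0044 m^2 * 24 h)
Step 3: WVTR = 36.0 / 0.1056 = 340.9 g/m^2/h

340.9 g/m^2/h


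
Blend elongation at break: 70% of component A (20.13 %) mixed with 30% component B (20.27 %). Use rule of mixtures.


Formula: Blend property = (fraction_A * property_A) + (fraction_B * property_B)
Step 1: Contribution A = 70/100 * 20.13 % = 14.091 %
Step 2: Contribution B = 30/100 * 20.27 % = 6.081 %
Step 3: Blend elongation at break = 14.091 + 6.081 = 20.172 %

20.172 %


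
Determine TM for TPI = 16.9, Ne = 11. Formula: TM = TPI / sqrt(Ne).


Formula: TM = TPI / sqrt(Ne)
Step 1: sqrt(Ne) = sqrt(11) = 3.3166
Step 2: TM = 16.9 / 3.3166 = 5.10

5.10 TM


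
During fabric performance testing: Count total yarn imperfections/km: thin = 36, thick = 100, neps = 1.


Formula: Total = thin places + thick places + neps
Total = 36 + 100 + 1
Total = 137 imperfections/km

137 imperfections/km


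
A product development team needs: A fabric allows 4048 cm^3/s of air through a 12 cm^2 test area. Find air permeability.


Formula: Air Permeability = Airflow / Test Area
AP = 4048 cm^3/s / 12 cm^2
AP = 337.3 cm^3/s/cm^2

337.3 cm^3/s/cm^2


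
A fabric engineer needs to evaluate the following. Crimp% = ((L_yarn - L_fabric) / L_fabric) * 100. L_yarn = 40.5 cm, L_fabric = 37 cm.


Formula: Crimp% = ((L_yarn - L_fabric) / L_fabric) * 100
Step 1: Extension = 40.5 - 37 = 3.5 cm
Step 2: Crimp% = (3.5 / 37) * 100
Step 3: Crimp% = 0.094595 * 100 = 9.4595% ≈ 9.5%

9.5%


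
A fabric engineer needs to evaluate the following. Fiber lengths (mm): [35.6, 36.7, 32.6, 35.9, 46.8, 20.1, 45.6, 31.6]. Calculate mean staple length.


Formula: Mean = sum of lengths / count
Sum = 35.6 + 36.7 + 32.6 + 35.9 + 46.8 + 20.1 + 45.6 + 31.6
Sum = 284.9 mm
Mean = 284.9 / 8 = 35.61 mm

35.61 mm


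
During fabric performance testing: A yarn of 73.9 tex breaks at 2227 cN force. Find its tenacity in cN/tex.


Formula: Tenacity = Breaking force / Linear density
Tenacity = 2227 cN / 73.9 tex
Tenacity = 30.14 cN/tex

30.14 cN/tex


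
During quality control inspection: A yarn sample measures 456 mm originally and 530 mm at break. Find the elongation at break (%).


Formula: Elongation (%) = ((L_break - L0) / L0) * 100
Step 1: Extension = 530 - 456 = 74 mm
Step 2: Elongation = (74 / 456) * 100
Step 3: Elongation = 0.162281 * 100 = 16.2281% ≈ 16.2%

16.2%


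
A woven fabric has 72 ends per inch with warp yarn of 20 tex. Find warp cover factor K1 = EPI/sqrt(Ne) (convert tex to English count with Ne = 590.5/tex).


Formula: K1 = EPI / sqrt(Ne), with Ne = 590.5 / tex_warp
Step 1: Ne = 590.5 / 20 = 29.525
Step 2: sqrt(Ne) = sqrt(29.525) = 5.4337
Step 3: K1 = 72 / 5.4337 = 13.3

13.3


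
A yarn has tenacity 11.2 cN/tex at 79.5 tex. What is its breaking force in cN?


Formula: Breaking force = Tenacity * Linear density
F = 11.2 cN/tex * 79.5 tex
F = 890.40 cN

890.40 cN


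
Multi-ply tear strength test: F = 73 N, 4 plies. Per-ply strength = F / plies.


Formula: Per-ply strength = Total force / Number of plies
Per-ply = 73 N / 4
Per-ply = 18.25 N

18.25 N


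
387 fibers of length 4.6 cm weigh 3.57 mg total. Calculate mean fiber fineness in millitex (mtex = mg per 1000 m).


Formula: fineness (mtex) = mass (mg) / total length (km) = (mass_mg / total_length_m) * 1000
Step 1: Convert fiber length: 4.6 cm = 0.046 m
Step 2: Total fiber length = 387 * 0.046 = 17.802 m
Step 3: Linear density = 3.57 mg / 17.802 m = 0.2005 mg/m
Step 4: fineness = 0.2005 * 1000 = 200.5 mtex

200.5 mtex


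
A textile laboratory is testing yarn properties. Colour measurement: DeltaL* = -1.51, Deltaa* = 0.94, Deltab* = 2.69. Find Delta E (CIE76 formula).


Formula: Delta E = sqrt(dL*^2 + da*^2 + db*^2)
Step 1: dL*^2 = (-1.51)^2 = 2.2801
Step 2: da*^2 = 0.94^2 = 0.8836
Step 3: db*^2 = 2.69^2 = 7.2361
Step 4: Sum = 2.2801 + 0.8836 + 7.2361 = 10.3998
Step 5: Delta E = sqrt(10.3998) = 3.22

3.22 Delta E


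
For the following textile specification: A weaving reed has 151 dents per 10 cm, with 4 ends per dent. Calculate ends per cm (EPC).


Formula: EPC = (dents per 10 cm * ends per dent) / 10
Step 1: Total ends per 10 cm = 151 * 4 = 604
Step 2: EPC = 604 / 10 = 60.4 ends/cm

60.4 ends/cm


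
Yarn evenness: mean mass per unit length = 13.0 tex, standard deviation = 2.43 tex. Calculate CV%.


Formula: CV% = (standard deviation / mean) * 100
Step 1: Ratio = 2.43 / 13.0 = 0.186923
Step 2: CV% = 0.186923 * 100 = 18.6923% ≈ 18.7%

18.7%


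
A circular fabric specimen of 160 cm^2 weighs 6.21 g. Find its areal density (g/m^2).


Formula: GSM = mass_g / area_m2
Step 1: Convert area: 160 cm^2 = 160 / 10000 = 0.016 m^2
Step 2: GSM = 6.21 g / 0.016 m^2 = 388.1 g/m^2

388.1 g/m^2


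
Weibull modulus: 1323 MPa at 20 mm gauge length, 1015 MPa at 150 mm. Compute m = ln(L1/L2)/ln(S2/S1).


Formula: m = ln(L1/L2) / ln(S2/S1)
Step 1: ln(L1/L2) = ln(20/150) = -2.01490
Step 2: S2/S1 = 1015/1323 = 0.7672
Step 3: ln(S2/S1) = ln(0.7672) = -0.26501
Step 4: m = -2.01490 / -0.26501 = 7.60

7.60 (Weibull m)


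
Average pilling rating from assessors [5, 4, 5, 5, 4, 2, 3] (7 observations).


Formula: Mean = sum / count
Sum = 5 + 4 + 5 + 5 + 4 + 2 + 3 = 28
Mean = 28 / 7 = 4.0

4.0


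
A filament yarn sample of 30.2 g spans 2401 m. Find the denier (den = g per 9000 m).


Formula: den = (mass_g / length_m) * 9000
Substituting: den = (30.2 / 2401) * 9000
Intermediate: 30.2 / 2401 = 0.01257809 g/m
den = 0.01257809 * 9000 = 113.2 denier

113.2 denier


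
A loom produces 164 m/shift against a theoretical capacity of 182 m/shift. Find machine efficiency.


Formula: Efficiency% = (Actual output / Theoretical output) * 100
Efficiency% = (164 / 182) * 100
Efficiency% = 0.901099 * 100 = 90.1099% ≈ 90.1%

90.1%


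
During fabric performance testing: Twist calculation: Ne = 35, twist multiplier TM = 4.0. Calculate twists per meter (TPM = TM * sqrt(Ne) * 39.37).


Formula: TPM = TM * sqrt(Ne) * 39.37
Step 1: sqrt(Ne) = sqrt(35) = 5.9161
Step 2: TM * sqrt(Ne) = 4.0 * 5.9161 = 23.6644
Step 3: TPM = 23.6644 * 39.37 = 932 twists/m

932 twists/m


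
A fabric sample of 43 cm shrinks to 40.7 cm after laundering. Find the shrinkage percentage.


Formula: Shrinkage% = ((L_before - L_after) / L_before) * 100
Step 1: Shrinkage = 43 - 40.7 = 2.3 cm
Step 2: Shrinkage% = (2.3 / 43) * 100
Step 3: Shrinkage% = 0.053488 * 100 = 5.3488% ≈ 5.3%

5.3%


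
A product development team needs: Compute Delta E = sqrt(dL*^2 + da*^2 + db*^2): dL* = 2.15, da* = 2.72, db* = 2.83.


Formula: Delta E = sqrt(dL*^2 + da*^2 + db*^2)
Step 1: dL*^2 = 2.15^2 = 4.6225
Step 2: da*^2 = 2.72^2 = 7.3984
Step 3: db*^2 = 2.83^2 = 8.0089
Step 4: Sum = 4.6225 + 7.3984 + 8.0089 = 20.0298
Step 5: Delta E = sqrt(20.0298) = 4.48

4.48 Delta E


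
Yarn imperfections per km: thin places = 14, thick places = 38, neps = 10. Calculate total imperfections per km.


Formula: Total = thin places + thick places + neps
Total = 14 + 38 + 10
Total = 62 imperfections/km

62 imperfections/km


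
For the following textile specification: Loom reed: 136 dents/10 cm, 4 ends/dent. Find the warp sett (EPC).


Formula: EPC = (dents per 10 cm * ends per dent) / 10
Step 1: Total ends per 10 cm = 136 * 4 = 544
Step 2: EPC = 544 / 10 = 54.4 ends/cm

54.4 ends/cm


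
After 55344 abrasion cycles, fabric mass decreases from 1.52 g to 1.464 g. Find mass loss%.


Formula: Mass loss% = ((m_before - m_after) / m_before) * 100
Step 1: Mass loss = 1.52 - 1.464 = 0.056 g
Step 2: Ratio = 0.056 / 1.52 = 0.0368421
Step 3: Mass loss% = 0.0368421 * 100 = 3.68421% ≈ 3.68%

3.68%


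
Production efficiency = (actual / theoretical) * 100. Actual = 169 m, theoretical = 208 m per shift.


Formula: Efficiency% = (Actual output / Theoretical output) * 100
Efficiency% = (169 / 208) * 100
Efficiency% = 0.8125 * 100 = 81.25% ≈ 81.3%

81.3%


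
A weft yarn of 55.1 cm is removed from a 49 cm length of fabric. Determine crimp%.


Formula: Crimp% = ((L_yarn - L_fabric) / L_fabric) * 100
Step 1: Extension = 55.1 - 49 = 6.1 cm
Step 2: Crimp% = (6.1 / 49) * 100
Step 3: Crimp% = 0.12449 * 100 = 12.449% ≈ 12.4%

12.4%


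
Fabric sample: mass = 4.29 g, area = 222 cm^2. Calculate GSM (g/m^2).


Formula: GSM = mass_g / area_m2
Step 1: Convert area: 222 cm^2 = 222 / 10000 = 0.0222 m^2
Step 2: GSM = 4.29 g / 0.0222 m^2 = 193.2 g/m^2

193.2 g/m^2


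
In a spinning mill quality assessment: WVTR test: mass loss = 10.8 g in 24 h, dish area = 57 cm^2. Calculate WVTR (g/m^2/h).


Formula: WVTR = mass_loss / (area * time)
Step 1: Convert area: 57 cm^2 = 0.0057 m^2
Step 2: WVTR = 10.8 g / (0.0057 m^2 * 24 h)
Step 3: WVTR = 10.8 / 0.1368 = 78.9 g/m^2/h

78.9 g/m^2/h
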